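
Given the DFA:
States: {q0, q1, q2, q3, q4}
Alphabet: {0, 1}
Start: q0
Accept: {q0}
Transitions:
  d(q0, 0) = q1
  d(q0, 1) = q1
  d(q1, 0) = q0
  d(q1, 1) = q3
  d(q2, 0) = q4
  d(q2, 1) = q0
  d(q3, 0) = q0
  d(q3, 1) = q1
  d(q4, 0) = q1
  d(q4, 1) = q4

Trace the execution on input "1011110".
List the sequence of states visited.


Input: 1011110
d(q0, 1) = q1
d(q1, 0) = q0
d(q0, 1) = q1
d(q1, 1) = q3
d(q3, 1) = q1
d(q1, 1) = q3
d(q3, 0) = q0


q0 -> q1 -> q0 -> q1 -> q3 -> q1 -> q3 -> q0


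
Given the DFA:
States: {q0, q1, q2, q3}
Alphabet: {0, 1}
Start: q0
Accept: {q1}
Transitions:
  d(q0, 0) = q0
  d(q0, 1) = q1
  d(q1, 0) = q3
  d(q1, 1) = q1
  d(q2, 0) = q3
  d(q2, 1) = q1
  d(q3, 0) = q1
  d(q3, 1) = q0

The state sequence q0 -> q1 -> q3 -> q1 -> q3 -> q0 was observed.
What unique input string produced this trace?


Trace back each transition to find the symbol:
  q0 --[1]--> q1
  q1 --[0]--> q3
  q3 --[0]--> q1
  q1 --[0]--> q3
  q3 --[1]--> q0

"10001"


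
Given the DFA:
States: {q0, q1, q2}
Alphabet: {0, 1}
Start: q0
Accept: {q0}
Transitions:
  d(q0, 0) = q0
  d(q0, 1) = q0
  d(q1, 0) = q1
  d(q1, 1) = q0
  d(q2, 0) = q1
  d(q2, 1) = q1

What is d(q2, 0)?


Looking up transition d(q2, 0)

q1


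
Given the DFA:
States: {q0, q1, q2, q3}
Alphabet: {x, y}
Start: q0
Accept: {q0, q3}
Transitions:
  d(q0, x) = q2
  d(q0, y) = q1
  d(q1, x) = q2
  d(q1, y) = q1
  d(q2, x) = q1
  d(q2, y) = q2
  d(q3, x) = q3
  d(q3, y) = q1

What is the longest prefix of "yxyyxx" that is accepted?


Run the DFA, marking each prefix where the state is accepting:
  "" -> q0 [accept]
  "y" -> q1 [reject]
  "yx" -> q2 [reject]
  "yxy" -> q2 [reject]
  "yxyy" -> q2 [reject]
  "yxyyx" -> q1 [reject]
  "yxyyxx" -> q2 [reject]

""


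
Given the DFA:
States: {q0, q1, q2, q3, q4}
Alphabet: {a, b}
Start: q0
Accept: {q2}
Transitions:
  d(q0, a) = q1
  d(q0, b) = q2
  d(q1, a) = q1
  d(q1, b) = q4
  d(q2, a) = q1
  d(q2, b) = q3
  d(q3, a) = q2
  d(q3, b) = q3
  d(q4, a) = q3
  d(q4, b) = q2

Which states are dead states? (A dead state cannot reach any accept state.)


Forward reachability from each state:
  q0 -> reaches accept state q2 (live)
  q1 -> reaches accept state q2 (live)
  q2 -> reaches accept state q2 (live)
  q3 -> reaches accept state q2 (live)
  q4 -> reaches accept state q2 (live)

None (all states can reach an accept state)


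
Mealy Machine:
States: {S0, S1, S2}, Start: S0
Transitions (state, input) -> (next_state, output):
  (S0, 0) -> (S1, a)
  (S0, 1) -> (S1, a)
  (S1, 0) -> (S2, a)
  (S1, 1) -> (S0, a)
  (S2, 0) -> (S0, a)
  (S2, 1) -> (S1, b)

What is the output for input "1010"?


Step-by-step:
  (S0, 1) -> (S1, a)
  (S1, 0) -> (S2, a)
  (S2, 1) -> (S1, b)
  (S1, 0) -> (S2, a)

"aaba"


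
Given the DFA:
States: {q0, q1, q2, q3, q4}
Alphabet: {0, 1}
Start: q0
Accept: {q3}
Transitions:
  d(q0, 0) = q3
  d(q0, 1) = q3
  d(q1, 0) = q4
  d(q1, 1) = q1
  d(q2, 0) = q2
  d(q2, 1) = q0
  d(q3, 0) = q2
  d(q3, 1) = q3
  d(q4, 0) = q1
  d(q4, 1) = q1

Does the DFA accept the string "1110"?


Trace: q0 -> q3 -> q3 -> q3 -> q2
Final state: q2
Accept states: {q3}

No, rejected (final state q2 is not an accept state)


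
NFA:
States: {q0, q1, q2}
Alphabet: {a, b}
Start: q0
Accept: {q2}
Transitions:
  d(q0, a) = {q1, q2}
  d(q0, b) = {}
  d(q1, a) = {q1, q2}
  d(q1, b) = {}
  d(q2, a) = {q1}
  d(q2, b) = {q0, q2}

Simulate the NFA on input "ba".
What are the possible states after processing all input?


Start: {q0}
  --b--> {}
  --a--> {}

{} (empty set, no valid transitions)


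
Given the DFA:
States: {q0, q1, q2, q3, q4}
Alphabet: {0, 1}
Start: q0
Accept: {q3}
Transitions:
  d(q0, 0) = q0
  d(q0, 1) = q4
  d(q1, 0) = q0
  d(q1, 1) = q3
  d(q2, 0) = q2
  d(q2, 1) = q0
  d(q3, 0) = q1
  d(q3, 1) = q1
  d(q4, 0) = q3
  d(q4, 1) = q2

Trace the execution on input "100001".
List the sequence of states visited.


Input: 100001
d(q0, 1) = q4
d(q4, 0) = q3
d(q3, 0) = q1
d(q1, 0) = q0
d(q0, 0) = q0
d(q0, 1) = q4


q0 -> q4 -> q3 -> q1 -> q0 -> q0 -> q4


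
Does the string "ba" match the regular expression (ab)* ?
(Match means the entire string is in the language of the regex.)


|string| = 2; first = 'b'; last = 'a'

No, "ba" does not match (ab)*


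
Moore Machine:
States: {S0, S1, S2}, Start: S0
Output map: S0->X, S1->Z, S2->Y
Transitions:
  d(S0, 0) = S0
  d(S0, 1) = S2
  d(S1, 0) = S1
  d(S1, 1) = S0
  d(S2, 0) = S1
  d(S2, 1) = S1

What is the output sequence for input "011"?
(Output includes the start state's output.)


Start: S0 (output X)
  --0--> S0 (output X)
  --1--> S2 (output Y)
  --1--> S1 (output Z)

"XXYZ"


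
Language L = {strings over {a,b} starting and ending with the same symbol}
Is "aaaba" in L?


first = 'a', last = 'a'

Yes, "aaaba" is in L


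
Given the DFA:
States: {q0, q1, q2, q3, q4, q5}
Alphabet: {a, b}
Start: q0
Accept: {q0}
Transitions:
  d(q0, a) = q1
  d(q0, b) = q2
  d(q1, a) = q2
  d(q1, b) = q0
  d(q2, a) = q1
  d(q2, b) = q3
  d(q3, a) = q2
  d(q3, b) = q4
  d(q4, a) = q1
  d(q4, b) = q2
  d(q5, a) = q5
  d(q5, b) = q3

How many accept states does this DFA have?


Accept states listed: {q0}
Counting: q0(1)

1


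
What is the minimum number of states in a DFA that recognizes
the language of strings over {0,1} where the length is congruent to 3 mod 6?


States track (length) mod 6.
Need 6 states: one per remainder 0..5; accept = remainder 3.

6


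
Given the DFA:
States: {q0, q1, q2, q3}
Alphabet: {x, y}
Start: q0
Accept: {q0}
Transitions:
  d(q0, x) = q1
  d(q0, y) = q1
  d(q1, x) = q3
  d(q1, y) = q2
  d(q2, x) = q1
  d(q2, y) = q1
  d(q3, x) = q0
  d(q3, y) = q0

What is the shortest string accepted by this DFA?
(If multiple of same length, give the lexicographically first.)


BFS by string length (lex-first path to each state shown):
  len 0: q0<-""
Found accept state at length 0.

"" (empty string)


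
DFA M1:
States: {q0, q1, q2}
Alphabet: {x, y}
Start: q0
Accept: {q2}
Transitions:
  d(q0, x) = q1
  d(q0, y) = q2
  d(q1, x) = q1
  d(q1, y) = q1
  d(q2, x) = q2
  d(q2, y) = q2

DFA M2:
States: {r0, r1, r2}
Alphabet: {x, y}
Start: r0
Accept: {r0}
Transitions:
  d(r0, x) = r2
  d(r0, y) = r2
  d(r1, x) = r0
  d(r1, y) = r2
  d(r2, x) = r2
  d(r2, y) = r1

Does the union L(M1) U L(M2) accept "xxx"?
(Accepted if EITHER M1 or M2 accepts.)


M1: final=q1 accepted=False
M2: final=r2 accepted=False

No, union rejects (neither accepts)


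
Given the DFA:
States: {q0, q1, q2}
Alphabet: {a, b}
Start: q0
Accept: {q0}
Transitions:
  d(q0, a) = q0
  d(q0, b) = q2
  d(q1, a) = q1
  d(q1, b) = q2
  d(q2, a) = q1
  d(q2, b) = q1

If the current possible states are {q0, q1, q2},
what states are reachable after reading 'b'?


Apply transition on 'b' from each current state:
  d(q0, b) = q2
  d(q1, b) = q2
  d(q2, b) = q1

{q1, q2}


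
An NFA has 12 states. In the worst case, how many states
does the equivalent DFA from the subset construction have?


Subset construction: one DFA state per subset of NFA states.
2^12 = 4096

4096


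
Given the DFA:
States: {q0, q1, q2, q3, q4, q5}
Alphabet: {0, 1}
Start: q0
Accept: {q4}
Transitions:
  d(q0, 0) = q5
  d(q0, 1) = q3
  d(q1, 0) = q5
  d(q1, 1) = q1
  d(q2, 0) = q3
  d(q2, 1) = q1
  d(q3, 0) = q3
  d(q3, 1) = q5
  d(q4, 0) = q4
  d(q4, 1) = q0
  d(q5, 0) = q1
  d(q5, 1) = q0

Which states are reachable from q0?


BFS from q0:
  layer 0: {q0}
  layer 1: {q3, q5}
  layer 2: {q1}

{q0, q1, q3, q5}


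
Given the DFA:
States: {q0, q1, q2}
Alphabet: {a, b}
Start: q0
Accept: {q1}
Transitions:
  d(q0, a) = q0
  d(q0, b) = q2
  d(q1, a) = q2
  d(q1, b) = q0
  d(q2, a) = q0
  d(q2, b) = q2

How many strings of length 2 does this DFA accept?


Enumerating all length-2 strings:
  "aa" -> q0 [reject]
  "ab" -> q2 [reject]
  "ba" -> q0 [reject]
  "bb" -> q2 [reject]

0 out of 4


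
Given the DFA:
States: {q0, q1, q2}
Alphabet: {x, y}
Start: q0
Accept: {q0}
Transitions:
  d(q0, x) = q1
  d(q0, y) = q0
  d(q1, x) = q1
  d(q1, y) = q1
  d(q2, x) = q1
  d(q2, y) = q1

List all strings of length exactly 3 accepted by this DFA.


All strings of length 3: 8 total
Accepted: 1

"yyy"


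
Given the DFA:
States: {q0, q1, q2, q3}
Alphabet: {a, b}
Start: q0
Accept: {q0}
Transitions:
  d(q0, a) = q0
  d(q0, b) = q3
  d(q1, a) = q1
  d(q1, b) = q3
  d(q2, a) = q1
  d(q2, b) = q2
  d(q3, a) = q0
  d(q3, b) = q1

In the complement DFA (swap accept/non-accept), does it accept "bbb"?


Trace: q0 -> q3 -> q1 -> q3
Final: q3
Original accept: {q0}
Complement: q3 is not in original accept

Yes, complement accepts (original rejects)


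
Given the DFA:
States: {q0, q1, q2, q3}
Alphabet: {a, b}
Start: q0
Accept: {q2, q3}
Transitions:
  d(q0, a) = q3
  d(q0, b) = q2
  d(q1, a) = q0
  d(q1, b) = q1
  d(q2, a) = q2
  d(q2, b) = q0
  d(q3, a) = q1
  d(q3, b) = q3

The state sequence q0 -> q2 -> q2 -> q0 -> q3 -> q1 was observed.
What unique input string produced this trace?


Trace back each transition to find the symbol:
  q0 --[b]--> q2
  q2 --[a]--> q2
  q2 --[b]--> q0
  q0 --[a]--> q3
  q3 --[a]--> q1

"babaa"


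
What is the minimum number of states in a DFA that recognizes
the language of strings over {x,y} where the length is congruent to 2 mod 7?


States track (length) mod 7.
Need 7 states: one per remainder 0..6; accept = remainder 2.

7


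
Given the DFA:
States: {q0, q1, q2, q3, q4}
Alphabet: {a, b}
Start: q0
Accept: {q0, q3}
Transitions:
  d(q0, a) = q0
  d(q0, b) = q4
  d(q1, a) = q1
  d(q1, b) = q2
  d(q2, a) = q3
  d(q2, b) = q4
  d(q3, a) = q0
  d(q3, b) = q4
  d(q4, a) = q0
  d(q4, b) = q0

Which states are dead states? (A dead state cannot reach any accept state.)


Forward reachability from each state:
  q0 -> reaches accept state q0 (live)
  q1 -> reaches accept state q0 (live)
  q2 -> reaches accept state q0 (live)
  q3 -> reaches accept state q0 (live)
  q4 -> reaches accept state q0 (live)

None (all states can reach an accept state)


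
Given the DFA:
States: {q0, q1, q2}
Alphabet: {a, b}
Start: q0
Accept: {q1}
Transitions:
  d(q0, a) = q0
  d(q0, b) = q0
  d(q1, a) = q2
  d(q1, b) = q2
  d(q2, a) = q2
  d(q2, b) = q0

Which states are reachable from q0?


BFS from q0:
  layer 0: {q0}

{q0}


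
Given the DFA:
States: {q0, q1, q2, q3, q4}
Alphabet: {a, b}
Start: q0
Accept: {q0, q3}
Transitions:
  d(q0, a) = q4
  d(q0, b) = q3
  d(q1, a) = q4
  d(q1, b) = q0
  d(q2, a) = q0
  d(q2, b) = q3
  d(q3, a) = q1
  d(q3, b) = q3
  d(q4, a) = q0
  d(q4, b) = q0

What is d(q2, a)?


Looking up transition d(q2, a)

q0


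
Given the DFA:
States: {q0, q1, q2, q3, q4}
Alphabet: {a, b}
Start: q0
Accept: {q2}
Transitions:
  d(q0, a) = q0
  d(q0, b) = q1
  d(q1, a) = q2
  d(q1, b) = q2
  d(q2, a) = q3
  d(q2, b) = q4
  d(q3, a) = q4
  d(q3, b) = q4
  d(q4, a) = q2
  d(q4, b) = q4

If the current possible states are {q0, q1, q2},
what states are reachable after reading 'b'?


Apply transition on 'b' from each current state:
  d(q0, b) = q1
  d(q1, b) = q2
  d(q2, b) = q4

{q1, q2, q4}


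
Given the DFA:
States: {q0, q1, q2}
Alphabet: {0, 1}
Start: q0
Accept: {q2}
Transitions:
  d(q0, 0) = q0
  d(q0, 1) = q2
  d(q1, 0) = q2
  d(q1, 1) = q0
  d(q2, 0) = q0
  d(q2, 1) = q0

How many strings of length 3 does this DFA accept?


Enumerating all length-3 strings:
  "000" -> q0 [reject]
  "001" -> q2 [accept]
  "010" -> q0 [reject]
  "011" -> q0 [reject]
  "100" -> q0 [reject]
  "101" -> q2 [accept]
  "110" -> q0 [reject]
  "111" -> q2 [accept]

3 out of 8


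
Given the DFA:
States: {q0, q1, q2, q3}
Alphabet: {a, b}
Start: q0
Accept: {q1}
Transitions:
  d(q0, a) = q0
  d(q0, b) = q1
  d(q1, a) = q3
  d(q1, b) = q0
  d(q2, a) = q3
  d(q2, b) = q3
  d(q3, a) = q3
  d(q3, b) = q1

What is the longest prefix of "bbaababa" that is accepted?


Run the DFA, marking each prefix where the state is accepting:
  "" -> q0 [reject]
  "b" -> q1 [accept]
  "bb" -> q0 [reject]
  "bba" -> q0 [reject]
  "bbaa" -> q0 [reject]
  "bbaab" -> q1 [accept]
  "bbaaba" -> q3 [reject]
  "bbaabab" -> q1 [accept]
  "bbaababa" -> q3 [reject]

"bbaabab"


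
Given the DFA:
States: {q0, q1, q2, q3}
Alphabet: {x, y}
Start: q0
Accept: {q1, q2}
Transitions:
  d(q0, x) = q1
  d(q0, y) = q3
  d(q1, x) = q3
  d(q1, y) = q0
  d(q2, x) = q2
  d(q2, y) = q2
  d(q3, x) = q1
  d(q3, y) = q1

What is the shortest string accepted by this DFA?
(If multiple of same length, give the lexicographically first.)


BFS by string length (lex-first path to each state shown):
  len 0: q0<-""
  len 1: q1<-"x", q3<-"y"
Found accept state at length 1.

"x"


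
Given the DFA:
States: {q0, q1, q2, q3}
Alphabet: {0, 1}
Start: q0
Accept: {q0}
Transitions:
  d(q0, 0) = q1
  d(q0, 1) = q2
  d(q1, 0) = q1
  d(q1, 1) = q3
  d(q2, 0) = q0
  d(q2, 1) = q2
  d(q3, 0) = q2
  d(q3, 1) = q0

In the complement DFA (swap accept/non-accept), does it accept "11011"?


Trace: q0 -> q2 -> q2 -> q0 -> q2 -> q2
Final: q2
Original accept: {q0}
Complement: q2 is not in original accept

Yes, complement accepts (original rejects)


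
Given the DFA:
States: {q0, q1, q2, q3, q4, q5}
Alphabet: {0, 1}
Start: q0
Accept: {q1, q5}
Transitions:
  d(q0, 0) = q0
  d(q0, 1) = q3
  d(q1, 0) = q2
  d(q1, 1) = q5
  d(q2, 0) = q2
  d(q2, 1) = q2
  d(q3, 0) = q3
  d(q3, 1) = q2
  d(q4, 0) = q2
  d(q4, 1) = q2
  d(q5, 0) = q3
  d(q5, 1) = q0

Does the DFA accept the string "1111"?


Trace: q0 -> q3 -> q2 -> q2 -> q2
Final state: q2
Accept states: {q1, q5}

No, rejected (final state q2 is not an accept state)


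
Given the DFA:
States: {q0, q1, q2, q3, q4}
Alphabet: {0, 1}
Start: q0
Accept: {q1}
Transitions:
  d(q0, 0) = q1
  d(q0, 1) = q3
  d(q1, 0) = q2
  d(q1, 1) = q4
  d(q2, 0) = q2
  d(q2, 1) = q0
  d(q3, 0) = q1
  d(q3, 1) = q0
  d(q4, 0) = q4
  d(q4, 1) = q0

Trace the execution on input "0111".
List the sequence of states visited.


Input: 0111
d(q0, 0) = q1
d(q1, 1) = q4
d(q4, 1) = q0
d(q0, 1) = q3


q0 -> q1 -> q4 -> q0 -> q3


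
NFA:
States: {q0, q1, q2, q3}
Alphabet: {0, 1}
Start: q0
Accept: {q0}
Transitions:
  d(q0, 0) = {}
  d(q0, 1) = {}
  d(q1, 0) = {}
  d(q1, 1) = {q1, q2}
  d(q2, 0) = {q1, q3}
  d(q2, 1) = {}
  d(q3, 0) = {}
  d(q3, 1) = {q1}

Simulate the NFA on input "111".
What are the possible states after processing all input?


Start: {q0}
  --1--> {}
  --1--> {}
  --1--> {}

{} (empty set, no valid transitions)


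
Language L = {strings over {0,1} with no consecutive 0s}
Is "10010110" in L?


'00' occurs at index 1

No, "10010110" is not in L


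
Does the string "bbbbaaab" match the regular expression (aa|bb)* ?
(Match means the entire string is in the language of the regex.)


|string| = 8; first = 'b'; last = 'b'

No, "bbbbaaab" does not match (aa|bb)*


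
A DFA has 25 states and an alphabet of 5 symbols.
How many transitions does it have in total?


Each state has exactly one transition per symbol.
25 * 5 = 125

125


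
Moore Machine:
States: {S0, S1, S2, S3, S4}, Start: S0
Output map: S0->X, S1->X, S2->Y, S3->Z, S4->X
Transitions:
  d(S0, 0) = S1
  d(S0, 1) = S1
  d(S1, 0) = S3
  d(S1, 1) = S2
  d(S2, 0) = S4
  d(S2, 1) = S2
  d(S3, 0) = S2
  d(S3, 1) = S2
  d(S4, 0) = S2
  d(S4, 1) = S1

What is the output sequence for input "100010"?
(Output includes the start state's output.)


Start: S0 (output X)
  --1--> S1 (output X)
  --0--> S3 (output Z)
  --0--> S2 (output Y)
  --0--> S4 (output X)
  --1--> S1 (output X)
  --0--> S3 (output Z)

"XXZYXXZ"


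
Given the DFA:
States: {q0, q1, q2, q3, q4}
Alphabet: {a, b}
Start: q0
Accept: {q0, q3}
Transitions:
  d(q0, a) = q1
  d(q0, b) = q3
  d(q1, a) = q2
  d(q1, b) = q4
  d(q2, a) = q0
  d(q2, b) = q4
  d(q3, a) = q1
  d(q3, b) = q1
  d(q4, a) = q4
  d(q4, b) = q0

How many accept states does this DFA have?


Accept states listed: {q0, q3}
Counting: q0(1) q3(2)

2


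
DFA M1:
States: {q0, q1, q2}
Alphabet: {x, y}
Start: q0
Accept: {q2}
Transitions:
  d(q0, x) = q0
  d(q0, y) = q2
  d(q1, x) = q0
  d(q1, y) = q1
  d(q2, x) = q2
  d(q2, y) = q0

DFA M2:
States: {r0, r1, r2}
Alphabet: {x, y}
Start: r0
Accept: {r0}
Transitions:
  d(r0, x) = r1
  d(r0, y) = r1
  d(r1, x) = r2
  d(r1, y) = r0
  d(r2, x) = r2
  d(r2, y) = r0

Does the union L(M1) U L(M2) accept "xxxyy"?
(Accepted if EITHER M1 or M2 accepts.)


M1: final=q0 accepted=False
M2: final=r1 accepted=False

No, union rejects (neither accepts)


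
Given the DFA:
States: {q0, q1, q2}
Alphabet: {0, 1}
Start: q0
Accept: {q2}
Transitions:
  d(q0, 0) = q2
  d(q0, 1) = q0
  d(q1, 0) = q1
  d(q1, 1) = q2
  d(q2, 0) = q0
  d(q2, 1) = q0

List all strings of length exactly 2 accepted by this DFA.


All strings of length 2: 4 total
Accepted: 1

"10"


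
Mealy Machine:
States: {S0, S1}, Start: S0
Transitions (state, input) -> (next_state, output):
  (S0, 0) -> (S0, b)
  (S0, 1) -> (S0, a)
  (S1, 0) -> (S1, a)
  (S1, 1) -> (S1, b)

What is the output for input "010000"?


Step-by-step:
  (S0, 0) -> (S0, b)
  (S0, 1) -> (S0, a)
  (S0, 0) -> (S0, b)
  (S0, 0) -> (S0, b)
  (S0, 0) -> (S0, b)
  (S0, 0) -> (S0, b)

"babbbb"


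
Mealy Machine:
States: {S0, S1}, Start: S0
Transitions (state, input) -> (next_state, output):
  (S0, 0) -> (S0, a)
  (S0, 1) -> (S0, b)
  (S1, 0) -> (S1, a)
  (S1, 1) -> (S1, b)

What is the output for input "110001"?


Step-by-step:
  (S0, 1) -> (S0, b)
  (S0, 1) -> (S0, b)
  (S0, 0) -> (S0, a)
  (S0, 0) -> (S0, a)
  (S0, 0) -> (S0, a)
  (S0, 1) -> (S0, b)

"bbaaab"


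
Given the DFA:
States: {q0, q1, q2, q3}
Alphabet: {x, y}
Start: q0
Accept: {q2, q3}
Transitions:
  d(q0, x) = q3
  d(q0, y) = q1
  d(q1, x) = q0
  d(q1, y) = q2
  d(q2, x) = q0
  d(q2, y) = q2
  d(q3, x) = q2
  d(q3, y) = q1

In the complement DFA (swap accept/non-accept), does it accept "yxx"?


Trace: q0 -> q1 -> q0 -> q3
Final: q3
Original accept: {q2, q3}
Complement: q3 is in original accept

No, complement rejects (original accepts)


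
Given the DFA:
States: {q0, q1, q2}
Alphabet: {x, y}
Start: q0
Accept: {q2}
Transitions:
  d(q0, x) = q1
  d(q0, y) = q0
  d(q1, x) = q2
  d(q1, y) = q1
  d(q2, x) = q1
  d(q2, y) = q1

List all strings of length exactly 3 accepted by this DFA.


All strings of length 3: 8 total
Accepted: 2

"xyx", "yxx"


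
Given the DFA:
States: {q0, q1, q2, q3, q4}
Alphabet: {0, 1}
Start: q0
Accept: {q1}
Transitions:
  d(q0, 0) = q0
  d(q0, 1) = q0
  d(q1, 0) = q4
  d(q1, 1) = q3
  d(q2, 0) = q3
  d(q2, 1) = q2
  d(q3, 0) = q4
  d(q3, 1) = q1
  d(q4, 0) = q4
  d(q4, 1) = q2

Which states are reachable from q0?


BFS from q0:
  layer 0: {q0}

{q0}


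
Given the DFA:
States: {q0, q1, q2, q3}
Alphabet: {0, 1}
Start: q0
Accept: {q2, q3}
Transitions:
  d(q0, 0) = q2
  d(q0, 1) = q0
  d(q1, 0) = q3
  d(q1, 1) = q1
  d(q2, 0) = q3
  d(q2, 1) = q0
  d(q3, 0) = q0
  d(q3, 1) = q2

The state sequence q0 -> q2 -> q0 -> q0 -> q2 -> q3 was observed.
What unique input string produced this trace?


Trace back each transition to find the symbol:
  q0 --[0]--> q2
  q2 --[1]--> q0
  q0 --[1]--> q0
  q0 --[0]--> q2
  q2 --[0]--> q3

"01100"


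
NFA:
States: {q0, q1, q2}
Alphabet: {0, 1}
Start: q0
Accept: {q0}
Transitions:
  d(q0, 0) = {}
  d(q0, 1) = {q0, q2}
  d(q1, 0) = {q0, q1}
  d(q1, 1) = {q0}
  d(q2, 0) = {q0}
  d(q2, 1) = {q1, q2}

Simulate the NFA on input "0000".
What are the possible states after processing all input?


Start: {q0}
  --0--> {}
  --0--> {}
  --0--> {}
  --0--> {}

{} (empty set, no valid transitions)


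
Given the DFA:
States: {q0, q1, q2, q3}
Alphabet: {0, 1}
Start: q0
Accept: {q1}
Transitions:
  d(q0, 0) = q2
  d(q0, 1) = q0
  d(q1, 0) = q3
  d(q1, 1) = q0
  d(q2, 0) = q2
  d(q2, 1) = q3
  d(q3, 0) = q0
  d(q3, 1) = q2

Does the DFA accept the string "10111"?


Trace: q0 -> q0 -> q2 -> q3 -> q2 -> q3
Final state: q3
Accept states: {q1}

No, rejected (final state q3 is not an accept state)


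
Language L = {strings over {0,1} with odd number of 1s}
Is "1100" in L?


count('1') = 2; 2 mod 2 = 0

No, "1100" is not in L


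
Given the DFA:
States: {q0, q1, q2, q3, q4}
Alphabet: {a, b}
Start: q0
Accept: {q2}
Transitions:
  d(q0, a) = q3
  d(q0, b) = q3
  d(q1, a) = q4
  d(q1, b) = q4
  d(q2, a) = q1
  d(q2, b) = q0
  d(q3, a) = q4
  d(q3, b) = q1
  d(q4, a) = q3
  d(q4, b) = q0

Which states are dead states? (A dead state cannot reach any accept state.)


Forward reachability from each state:
  q0 -> reaches {q0, q1, q3, q4}, no accept state (dead)
  q1 -> reaches {q0, q1, q3, q4}, no accept state (dead)
  q2 -> reaches accept state q2 (live)
  q3 -> reaches {q0, q1, q3, q4}, no accept state (dead)
  q4 -> reaches {q0, q1, q3, q4}, no accept state (dead)

{q0, q1, q3, q4}


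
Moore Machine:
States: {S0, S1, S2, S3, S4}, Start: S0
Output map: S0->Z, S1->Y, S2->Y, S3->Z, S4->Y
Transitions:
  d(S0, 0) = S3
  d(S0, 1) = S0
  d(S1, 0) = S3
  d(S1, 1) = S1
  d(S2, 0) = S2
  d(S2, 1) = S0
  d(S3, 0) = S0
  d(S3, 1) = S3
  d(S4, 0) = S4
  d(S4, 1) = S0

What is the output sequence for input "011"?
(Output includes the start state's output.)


Start: S0 (output Z)
  --0--> S3 (output Z)
  --1--> S3 (output Z)
  --1--> S3 (output Z)

"ZZZZ"


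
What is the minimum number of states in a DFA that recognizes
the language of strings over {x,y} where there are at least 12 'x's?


States: count = 0, 1, ..., 11, and a final '>= 12' state.
Total: 12 + 1 = 13. Accept = '>= 12' state.

13


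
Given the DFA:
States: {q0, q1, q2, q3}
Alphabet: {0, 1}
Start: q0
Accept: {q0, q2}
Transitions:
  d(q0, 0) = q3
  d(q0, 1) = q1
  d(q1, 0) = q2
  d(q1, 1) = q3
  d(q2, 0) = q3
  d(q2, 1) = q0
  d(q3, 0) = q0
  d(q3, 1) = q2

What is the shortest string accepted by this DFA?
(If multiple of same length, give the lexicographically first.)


BFS by string length (lex-first path to each state shown):
  len 0: q0<-""
Found accept state at length 0.

"" (empty string)


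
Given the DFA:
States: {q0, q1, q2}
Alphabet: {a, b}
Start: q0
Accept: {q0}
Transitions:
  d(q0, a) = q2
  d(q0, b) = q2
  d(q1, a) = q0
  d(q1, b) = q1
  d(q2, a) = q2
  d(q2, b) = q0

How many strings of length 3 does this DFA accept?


Enumerating all length-3 strings:
  "aaa" -> q2 [reject]
  "aab" -> q0 [accept]
  "aba" -> q2 [reject]
  "abb" -> q2 [reject]
  "baa" -> q2 [reject]
  "bab" -> q0 [accept]
  "bba" -> q2 [reject]
  "bbb" -> q2 [reject]

2 out of 8


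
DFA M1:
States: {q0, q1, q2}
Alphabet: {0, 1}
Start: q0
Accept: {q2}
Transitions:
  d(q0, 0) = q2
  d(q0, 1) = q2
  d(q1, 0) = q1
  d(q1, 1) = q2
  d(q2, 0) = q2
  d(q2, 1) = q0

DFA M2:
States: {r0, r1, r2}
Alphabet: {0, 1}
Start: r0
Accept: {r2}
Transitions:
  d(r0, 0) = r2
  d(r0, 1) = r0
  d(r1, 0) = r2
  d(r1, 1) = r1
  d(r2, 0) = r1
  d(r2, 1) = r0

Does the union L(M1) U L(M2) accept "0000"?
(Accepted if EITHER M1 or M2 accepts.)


M1: final=q2 accepted=True
M2: final=r1 accepted=False

Yes, union accepts


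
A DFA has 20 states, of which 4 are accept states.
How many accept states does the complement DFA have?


Complement swaps accept and non-accept states.
20 - 4 = 16

16


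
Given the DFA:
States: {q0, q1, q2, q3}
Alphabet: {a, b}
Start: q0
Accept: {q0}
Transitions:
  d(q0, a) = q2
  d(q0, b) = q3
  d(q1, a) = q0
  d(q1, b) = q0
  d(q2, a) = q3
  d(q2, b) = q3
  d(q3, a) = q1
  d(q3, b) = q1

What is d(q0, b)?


Looking up transition d(q0, b)

q3


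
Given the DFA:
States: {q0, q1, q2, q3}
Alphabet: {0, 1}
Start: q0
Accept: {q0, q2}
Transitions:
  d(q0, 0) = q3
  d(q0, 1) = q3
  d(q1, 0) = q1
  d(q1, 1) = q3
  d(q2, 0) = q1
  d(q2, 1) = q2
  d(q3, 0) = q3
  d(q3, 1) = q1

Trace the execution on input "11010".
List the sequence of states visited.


Input: 11010
d(q0, 1) = q3
d(q3, 1) = q1
d(q1, 0) = q1
d(q1, 1) = q3
d(q3, 0) = q3


q0 -> q3 -> q1 -> q1 -> q3 -> q3


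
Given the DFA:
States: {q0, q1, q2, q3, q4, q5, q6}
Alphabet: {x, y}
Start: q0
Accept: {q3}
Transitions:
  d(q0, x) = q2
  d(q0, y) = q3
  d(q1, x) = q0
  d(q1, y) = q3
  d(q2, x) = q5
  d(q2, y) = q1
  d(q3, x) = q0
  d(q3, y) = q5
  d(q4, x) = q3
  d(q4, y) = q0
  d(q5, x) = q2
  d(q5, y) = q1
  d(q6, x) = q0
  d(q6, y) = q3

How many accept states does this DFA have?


Accept states listed: {q3}
Counting: q3(1)

1


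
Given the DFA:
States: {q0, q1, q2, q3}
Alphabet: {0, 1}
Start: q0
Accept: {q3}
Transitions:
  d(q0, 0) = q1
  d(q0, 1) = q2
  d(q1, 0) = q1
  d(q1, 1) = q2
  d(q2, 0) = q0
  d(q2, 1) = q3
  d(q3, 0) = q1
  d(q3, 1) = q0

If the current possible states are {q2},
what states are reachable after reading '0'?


Apply transition on '0' from each current state:
  d(q2, 0) = q0

{q0}


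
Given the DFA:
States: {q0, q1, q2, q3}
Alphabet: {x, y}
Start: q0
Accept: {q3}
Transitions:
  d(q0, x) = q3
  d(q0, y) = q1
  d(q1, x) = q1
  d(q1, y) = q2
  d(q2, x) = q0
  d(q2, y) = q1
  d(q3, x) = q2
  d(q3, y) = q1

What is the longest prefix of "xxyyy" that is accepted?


Run the DFA, marking each prefix where the state is accepting:
  "" -> q0 [reject]
  "x" -> q3 [accept]
  "xx" -> q2 [reject]
  "xxy" -> q1 [reject]
  "xxyy" -> q2 [reject]
  "xxyyy" -> q1 [reject]

"x"


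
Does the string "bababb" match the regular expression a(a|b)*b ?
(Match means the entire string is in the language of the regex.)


|string| = 6; first = 'b'; last = 'b'

No, "bababb" does not match a(a|b)*b


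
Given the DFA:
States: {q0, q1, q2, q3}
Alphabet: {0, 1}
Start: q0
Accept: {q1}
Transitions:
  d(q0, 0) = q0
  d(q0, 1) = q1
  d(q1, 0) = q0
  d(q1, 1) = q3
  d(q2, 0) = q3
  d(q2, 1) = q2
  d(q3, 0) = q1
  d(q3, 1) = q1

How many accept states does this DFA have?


Accept states listed: {q1}
Counting: q1(1)

1


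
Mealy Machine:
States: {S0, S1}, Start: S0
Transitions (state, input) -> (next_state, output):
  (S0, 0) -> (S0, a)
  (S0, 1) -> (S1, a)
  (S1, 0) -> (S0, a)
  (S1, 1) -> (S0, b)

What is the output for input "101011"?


Step-by-step:
  (S0, 1) -> (S1, a)
  (S1, 0) -> (S0, a)
  (S0, 1) -> (S1, a)
  (S1, 0) -> (S0, a)
  (S0, 1) -> (S1, a)
  (S1, 1) -> (S0, b)

"aaaaab"


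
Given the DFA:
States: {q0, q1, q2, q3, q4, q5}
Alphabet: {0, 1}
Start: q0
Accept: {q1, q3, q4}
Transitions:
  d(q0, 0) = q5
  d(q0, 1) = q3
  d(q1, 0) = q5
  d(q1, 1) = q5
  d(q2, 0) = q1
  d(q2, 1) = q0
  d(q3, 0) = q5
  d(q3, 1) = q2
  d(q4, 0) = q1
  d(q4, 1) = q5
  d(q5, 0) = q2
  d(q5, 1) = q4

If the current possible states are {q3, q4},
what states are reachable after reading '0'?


Apply transition on '0' from each current state:
  d(q3, 0) = q5
  d(q4, 0) = q1

{q1, q5}


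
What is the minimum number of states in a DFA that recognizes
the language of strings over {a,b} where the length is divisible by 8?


States track (length) mod 8.
Need 8 states: one per remainder 0..7; accept = remainder 0.

8


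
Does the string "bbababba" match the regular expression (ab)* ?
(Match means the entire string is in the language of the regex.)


|string| = 8; first = 'b'; last = 'a'

No, "bbababba" does not match (ab)*


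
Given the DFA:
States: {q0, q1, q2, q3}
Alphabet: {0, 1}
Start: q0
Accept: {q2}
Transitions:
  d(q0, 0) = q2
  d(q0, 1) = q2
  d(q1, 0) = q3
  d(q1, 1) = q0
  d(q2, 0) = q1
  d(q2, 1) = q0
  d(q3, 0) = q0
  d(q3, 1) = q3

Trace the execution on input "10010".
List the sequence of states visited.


Input: 10010
d(q0, 1) = q2
d(q2, 0) = q1
d(q1, 0) = q3
d(q3, 1) = q3
d(q3, 0) = q0


q0 -> q2 -> q1 -> q3 -> q3 -> q0


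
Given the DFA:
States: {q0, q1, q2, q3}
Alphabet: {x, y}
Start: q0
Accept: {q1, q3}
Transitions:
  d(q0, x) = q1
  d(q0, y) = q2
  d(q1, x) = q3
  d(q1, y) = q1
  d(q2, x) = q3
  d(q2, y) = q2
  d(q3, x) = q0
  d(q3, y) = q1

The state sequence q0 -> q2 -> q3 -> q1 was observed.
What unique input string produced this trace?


Trace back each transition to find the symbol:
  q0 --[y]--> q2
  q2 --[x]--> q3
  q3 --[y]--> q1

"yxy"


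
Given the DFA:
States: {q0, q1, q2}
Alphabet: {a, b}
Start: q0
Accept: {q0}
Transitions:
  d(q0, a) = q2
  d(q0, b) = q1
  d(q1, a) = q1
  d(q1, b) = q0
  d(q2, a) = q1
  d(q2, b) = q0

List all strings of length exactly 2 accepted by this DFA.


All strings of length 2: 4 total
Accepted: 2

"ab", "bb"


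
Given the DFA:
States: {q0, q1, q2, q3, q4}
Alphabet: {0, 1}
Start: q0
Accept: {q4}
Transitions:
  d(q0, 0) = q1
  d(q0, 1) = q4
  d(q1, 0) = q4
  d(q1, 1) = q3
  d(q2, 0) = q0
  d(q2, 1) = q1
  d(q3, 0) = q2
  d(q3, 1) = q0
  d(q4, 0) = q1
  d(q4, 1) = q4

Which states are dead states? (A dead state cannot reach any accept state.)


Forward reachability from each state:
  q0 -> reaches accept state q4 (live)
  q1 -> reaches accept state q4 (live)
  q2 -> reaches accept state q4 (live)
  q3 -> reaches accept state q4 (live)
  q4 -> reaches accept state q4 (live)

None (all states can reach an accept state)


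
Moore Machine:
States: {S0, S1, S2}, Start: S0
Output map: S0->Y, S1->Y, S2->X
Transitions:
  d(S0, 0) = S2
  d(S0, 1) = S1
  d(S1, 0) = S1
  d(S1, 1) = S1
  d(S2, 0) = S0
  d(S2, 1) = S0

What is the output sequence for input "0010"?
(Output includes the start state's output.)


Start: S0 (output Y)
  --0--> S2 (output X)
  --0--> S0 (output Y)
  --1--> S1 (output Y)
  --0--> S1 (output Y)

"YXYYY"


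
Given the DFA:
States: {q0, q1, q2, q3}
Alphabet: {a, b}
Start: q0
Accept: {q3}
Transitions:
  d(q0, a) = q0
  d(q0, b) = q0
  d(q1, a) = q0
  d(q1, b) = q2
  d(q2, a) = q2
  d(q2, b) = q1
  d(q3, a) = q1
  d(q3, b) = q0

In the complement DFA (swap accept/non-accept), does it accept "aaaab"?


Trace: q0 -> q0 -> q0 -> q0 -> q0 -> q0
Final: q0
Original accept: {q3}
Complement: q0 is not in original accept

Yes, complement accepts (original rejects)


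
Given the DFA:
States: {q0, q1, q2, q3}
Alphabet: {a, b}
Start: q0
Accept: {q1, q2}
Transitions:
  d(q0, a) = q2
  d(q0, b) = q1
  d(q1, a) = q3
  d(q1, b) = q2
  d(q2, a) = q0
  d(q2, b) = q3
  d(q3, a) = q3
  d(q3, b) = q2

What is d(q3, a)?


Looking up transition d(q3, a)

q3


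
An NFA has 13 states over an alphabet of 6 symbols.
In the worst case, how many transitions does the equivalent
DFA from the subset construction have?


Subset construction: one DFA state per subset of NFA states = 2^13 = 8192 states.
Each DFA state has 6 outgoing transitions: 8192 * 6 = 49152

49152


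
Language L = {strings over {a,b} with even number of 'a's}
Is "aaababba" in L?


count('a') = 5; 5 mod 2 = 1

No, "aaababba" is not in L


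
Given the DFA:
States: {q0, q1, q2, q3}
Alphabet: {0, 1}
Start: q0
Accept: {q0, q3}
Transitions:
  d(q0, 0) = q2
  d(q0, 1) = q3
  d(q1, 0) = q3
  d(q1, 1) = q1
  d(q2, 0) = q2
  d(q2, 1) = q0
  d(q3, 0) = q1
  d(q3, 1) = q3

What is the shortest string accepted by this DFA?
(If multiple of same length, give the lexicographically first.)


BFS by string length (lex-first path to each state shown):
  len 0: q0<-""
Found accept state at length 0.

"" (empty string)


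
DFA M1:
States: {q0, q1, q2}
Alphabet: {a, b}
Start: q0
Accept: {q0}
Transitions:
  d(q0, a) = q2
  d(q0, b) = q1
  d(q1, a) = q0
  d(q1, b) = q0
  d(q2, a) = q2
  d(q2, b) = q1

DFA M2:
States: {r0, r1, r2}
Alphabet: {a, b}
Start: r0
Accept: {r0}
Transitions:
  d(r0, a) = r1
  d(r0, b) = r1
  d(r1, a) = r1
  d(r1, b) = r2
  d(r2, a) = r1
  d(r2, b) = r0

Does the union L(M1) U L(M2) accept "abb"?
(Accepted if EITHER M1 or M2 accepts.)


M1: final=q0 accepted=True
M2: final=r0 accepted=True

Yes, union accepts


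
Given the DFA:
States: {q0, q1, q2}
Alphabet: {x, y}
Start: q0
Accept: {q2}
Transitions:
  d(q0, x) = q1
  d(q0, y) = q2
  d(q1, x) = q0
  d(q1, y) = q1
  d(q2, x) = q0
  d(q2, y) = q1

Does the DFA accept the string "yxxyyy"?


Trace: q0 -> q2 -> q0 -> q1 -> q1 -> q1 -> q1
Final state: q1
Accept states: {q2}

No, rejected (final state q1 is not an accept state)


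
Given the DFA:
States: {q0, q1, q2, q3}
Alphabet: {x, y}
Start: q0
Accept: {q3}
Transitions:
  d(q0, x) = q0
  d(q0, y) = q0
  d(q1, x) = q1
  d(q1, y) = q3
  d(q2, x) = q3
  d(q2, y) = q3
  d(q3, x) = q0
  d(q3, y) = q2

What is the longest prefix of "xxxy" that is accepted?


Run the DFA, marking each prefix where the state is accepting:
  "" -> q0 [reject]
  "x" -> q0 [reject]
  "xx" -> q0 [reject]
  "xxx" -> q0 [reject]
  "xxxy" -> q0 [reject]

No prefix is accepted


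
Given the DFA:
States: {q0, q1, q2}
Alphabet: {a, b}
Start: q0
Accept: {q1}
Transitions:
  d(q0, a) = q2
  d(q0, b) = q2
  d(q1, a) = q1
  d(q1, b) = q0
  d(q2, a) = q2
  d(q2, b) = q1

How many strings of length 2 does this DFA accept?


Enumerating all length-2 strings:
  "aa" -> q2 [reject]
  "ab" -> q1 [accept]
  "ba" -> q2 [reject]
  "bb" -> q1 [accept]

2 out of 4


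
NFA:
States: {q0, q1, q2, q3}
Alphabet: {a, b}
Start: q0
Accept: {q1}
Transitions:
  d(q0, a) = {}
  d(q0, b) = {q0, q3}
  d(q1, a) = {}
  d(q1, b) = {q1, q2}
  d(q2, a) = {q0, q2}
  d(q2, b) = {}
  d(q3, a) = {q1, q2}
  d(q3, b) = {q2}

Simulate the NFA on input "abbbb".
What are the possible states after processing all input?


Start: {q0}
  --a--> {}
  --b--> {}
  --b--> {}
  --b--> {}
  --b--> {}

{} (empty set, no valid transitions)


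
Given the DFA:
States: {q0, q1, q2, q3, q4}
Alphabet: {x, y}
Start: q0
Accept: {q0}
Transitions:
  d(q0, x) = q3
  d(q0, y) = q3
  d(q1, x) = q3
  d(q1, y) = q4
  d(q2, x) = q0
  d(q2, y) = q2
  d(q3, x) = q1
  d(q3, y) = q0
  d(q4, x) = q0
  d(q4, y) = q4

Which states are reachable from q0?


BFS from q0:
  layer 0: {q0}
  layer 1: {q3}
  layer 2: {q1}
  layer 3: {q4}

{q0, q1, q3, q4}


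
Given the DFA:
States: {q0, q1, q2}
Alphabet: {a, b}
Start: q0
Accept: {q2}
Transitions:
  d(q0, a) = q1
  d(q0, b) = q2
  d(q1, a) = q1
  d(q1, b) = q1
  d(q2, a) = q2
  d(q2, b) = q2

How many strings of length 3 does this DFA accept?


Enumerating all length-3 strings:
  "aaa" -> q1 [reject]
  "aab" -> q1 [reject]
  "aba" -> q1 [reject]
  "abb" -> q1 [reject]
  "baa" -> q2 [accept]
  "bab" -> q2 [accept]
  "bba" -> q2 [accept]
  "bbb" -> q2 [accept]

4 out of 8


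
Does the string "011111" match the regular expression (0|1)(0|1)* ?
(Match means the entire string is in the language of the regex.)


|string| = 6; first = '0'; last = '1'

Yes, "011111" matches (0|1)(0|1)*


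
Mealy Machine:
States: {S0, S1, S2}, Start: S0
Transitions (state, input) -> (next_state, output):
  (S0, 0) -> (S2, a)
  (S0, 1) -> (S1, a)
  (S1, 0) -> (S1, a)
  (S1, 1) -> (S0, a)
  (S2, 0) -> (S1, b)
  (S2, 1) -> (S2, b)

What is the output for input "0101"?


Step-by-step:
  (S0, 0) -> (S2, a)
  (S2, 1) -> (S2, b)
  (S2, 0) -> (S1, b)
  (S1, 1) -> (S0, a)

"abba"


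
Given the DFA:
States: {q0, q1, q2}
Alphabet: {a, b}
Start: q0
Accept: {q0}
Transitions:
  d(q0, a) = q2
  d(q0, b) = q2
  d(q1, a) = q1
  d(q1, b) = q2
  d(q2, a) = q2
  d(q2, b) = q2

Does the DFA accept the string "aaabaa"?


Trace: q0 -> q2 -> q2 -> q2 -> q2 -> q2 -> q2
Final state: q2
Accept states: {q0}

No, rejected (final state q2 is not an accept state)


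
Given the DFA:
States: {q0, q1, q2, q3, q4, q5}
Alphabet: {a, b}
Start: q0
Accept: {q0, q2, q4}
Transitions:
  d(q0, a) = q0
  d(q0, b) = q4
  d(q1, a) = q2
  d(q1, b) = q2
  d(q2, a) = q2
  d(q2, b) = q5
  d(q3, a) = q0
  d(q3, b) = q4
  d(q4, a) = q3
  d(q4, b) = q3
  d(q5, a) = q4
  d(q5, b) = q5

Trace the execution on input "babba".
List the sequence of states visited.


Input: babba
d(q0, b) = q4
d(q4, a) = q3
d(q3, b) = q4
d(q4, b) = q3
d(q3, a) = q0


q0 -> q4 -> q3 -> q4 -> q3 -> q0


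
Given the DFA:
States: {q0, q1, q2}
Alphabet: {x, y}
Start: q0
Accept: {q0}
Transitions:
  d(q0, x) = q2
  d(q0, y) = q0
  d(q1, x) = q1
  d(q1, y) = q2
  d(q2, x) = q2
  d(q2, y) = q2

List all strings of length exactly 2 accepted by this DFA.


All strings of length 2: 4 total
Accepted: 1

"yy"


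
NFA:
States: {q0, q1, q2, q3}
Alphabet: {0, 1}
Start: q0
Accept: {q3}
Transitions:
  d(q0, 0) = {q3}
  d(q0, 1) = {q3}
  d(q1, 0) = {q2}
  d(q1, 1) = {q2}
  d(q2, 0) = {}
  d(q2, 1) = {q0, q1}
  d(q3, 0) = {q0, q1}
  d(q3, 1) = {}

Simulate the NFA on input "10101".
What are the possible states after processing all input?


Start: {q0}
  --1--> {q3}
  --0--> {q0, q1}
  --1--> {q2, q3}
  --0--> {q0, q1}
  --1--> {q2, q3}

{q2, q3}


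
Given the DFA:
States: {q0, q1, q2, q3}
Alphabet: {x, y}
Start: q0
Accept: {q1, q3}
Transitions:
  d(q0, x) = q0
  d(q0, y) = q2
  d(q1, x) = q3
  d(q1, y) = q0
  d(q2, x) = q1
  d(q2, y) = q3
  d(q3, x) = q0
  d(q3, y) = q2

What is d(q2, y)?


Looking up transition d(q2, y)

q3


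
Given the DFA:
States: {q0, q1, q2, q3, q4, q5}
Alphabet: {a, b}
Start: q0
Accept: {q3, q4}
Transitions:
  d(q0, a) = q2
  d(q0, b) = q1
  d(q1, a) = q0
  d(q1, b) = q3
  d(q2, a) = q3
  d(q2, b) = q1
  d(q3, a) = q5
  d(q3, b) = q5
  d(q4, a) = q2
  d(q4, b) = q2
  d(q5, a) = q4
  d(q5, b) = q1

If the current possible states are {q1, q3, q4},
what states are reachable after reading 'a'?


Apply transition on 'a' from each current state:
  d(q1, a) = q0
  d(q3, a) = q5
  d(q4, a) = q2

{q0, q2, q5}


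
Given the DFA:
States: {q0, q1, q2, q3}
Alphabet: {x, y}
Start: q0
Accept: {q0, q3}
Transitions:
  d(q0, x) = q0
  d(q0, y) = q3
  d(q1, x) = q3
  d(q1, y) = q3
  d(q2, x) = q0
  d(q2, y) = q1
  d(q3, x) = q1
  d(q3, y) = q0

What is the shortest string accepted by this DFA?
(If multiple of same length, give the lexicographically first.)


BFS by string length (lex-first path to each state shown):
  len 0: q0<-""
Found accept state at length 0.

"" (empty string)


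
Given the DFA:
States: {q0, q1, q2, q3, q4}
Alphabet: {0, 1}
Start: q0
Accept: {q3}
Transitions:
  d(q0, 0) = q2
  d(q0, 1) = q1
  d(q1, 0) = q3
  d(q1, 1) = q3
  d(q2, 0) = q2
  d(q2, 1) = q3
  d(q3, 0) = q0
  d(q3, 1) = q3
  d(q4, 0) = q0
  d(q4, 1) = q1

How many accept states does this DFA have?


Accept states listed: {q3}
Counting: q3(1)

1


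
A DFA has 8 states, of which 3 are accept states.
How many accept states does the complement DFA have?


Complement swaps accept and non-accept states.
8 - 3 = 5

5


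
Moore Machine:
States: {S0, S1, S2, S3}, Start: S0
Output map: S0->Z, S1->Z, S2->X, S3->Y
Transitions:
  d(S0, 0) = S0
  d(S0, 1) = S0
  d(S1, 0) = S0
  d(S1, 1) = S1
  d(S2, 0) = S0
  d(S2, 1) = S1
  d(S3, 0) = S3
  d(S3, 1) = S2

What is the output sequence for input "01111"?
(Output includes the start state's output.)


Start: S0 (output Z)
  --0--> S0 (output Z)
  --1--> S0 (output Z)
  --1--> S0 (output Z)
  --1--> S0 (output Z)
  --1--> S0 (output Z)

"ZZZZZZ"


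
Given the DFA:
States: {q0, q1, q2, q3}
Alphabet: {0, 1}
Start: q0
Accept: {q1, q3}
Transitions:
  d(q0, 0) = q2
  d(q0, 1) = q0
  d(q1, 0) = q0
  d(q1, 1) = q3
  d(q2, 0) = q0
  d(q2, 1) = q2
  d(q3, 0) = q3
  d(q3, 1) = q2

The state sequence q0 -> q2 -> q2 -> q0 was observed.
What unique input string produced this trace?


Trace back each transition to find the symbol:
  q0 --[0]--> q2
  q2 --[1]--> q2
  q2 --[0]--> q0

"010"


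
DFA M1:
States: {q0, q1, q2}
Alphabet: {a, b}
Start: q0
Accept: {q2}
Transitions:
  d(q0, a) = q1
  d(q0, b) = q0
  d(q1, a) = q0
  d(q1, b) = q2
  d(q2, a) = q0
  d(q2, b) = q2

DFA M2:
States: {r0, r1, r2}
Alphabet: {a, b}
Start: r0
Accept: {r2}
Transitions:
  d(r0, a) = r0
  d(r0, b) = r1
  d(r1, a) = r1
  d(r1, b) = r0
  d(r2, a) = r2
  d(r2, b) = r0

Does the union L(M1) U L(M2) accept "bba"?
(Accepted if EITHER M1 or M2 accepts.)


M1: final=q1 accepted=False
M2: final=r0 accepted=False

No, union rejects (neither accepts)


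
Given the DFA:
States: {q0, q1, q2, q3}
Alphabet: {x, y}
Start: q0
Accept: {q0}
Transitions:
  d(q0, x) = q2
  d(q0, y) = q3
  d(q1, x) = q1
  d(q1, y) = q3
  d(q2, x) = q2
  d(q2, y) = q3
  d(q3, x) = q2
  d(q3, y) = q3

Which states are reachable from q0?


BFS from q0:
  layer 0: {q0}
  layer 1: {q2, q3}

{q0, q2, q3}


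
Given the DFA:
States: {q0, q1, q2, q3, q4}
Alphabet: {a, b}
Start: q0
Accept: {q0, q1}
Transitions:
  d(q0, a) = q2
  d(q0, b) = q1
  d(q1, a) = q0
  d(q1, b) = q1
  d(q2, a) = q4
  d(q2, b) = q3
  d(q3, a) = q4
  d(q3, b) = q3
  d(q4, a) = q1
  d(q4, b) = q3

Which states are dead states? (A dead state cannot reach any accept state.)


Forward reachability from each state:
  q0 -> reaches accept state q0 (live)
  q1 -> reaches accept state q0 (live)
  q2 -> reaches accept state q0 (live)
  q3 -> reaches accept state q0 (live)
  q4 -> reaches accept state q0 (live)

None (all states can reach an accept state)
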